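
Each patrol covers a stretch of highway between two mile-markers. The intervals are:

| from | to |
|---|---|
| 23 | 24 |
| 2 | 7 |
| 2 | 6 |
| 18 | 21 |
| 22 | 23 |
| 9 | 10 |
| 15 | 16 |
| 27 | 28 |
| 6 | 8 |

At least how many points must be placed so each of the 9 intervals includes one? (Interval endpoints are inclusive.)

Process intervals by earliest right end; each time one isn't hit yet, stab at its right endpoint.
By right end: [2,6]  [2,7]  [6,8]  [9,10]  [15,16]  [18,21]  [22,23]  [23,24]  [27,28]
[2,6] uncovered → point at 6; [9,10] uncovered → point at 10; [15,16] uncovered → point at 16; [18,21] uncovered → point at 21; [22,23] uncovered → point at 23; [27,28] uncovered → point at 28.
Points: 6, 10, 16, 21, 23, 28 (6 total).

6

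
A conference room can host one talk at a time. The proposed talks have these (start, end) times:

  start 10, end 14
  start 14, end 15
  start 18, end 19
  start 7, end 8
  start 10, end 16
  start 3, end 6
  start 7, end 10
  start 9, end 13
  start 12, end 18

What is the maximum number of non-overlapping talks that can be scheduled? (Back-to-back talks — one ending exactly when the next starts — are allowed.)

Order by finish time; keep every interval that doesn't clash with the previous kept one.
By end time: (3,6), (7,8), (7,10), (9,13), (10,14), (14,15), (10,16), (12,18), (18,19).
Pick (3,6); next start ≥ 6 → (7,8); next start ≥ 8 → (9,13); next start ≥ 13 → (14,15); next start ≥ 15 → (18,19).
Selected 5 talks.

5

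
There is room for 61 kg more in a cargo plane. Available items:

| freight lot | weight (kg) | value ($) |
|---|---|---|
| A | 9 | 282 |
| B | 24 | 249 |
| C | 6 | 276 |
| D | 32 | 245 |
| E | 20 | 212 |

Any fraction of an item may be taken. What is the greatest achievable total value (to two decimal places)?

Greedy by value/weight ratio, highest first.
Order: C (276/6=46.00) > A (282/9=31.33) > E (212/20=10.60) > B (249/24=10.38) > D (245/32=7.66)
Fill: take C (6 @ 276) → take A (9 @ 282) → take E (20 @ 212) → take B (24 @ 249) → take 2/32 of D → 15.31; 61/61 used.
Total value = 1034.31

1034.31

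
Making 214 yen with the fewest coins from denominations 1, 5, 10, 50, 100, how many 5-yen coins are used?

Use the largest denomination that fits, subtract, and repeat.
214 − 2×100→14 − 1×10→4 − 4×1→0
Count of 5: 0

0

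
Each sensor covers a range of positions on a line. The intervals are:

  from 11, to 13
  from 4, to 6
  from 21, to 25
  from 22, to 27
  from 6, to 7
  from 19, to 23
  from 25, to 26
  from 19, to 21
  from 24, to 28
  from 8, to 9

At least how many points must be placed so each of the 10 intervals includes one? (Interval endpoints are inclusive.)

5

Sorted: [4,6] [6,7] [8,9] [11,13] [19,21] [19,23] [21,25] [25,26] [22,27] [24,28]
{[4,6],[6,7]} hit by 6; {[8,9]} hit by 9; {[11,13]} hit by 13; {[19,21],[19,23],[21,25]} hit by 21; {[25,26],[22,27],[24,28]} hit by 26.
Points: 6, 9, 13, 21, 26 (5 total).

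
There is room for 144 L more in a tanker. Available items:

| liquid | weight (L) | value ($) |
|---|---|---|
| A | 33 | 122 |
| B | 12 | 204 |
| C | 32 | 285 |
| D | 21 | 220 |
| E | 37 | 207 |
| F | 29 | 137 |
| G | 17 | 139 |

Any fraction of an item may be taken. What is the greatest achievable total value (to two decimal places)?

Order: B (204/12=17.00) > D (220/21=10.48) > C (285/32=8.91) > G (139/17=8.18) > E (207/37=5.59) > F (137/29=4.72) > A (122/33=3.70)
Fill: take B (12 @ 204) → take D (21 @ 220) → take C (32 @ 285) → take G (17 @ 139) → take E (37 @ 207) → take 25/29 of F → 118.10; 144/144 used.
Total value = 1173.10

1173.10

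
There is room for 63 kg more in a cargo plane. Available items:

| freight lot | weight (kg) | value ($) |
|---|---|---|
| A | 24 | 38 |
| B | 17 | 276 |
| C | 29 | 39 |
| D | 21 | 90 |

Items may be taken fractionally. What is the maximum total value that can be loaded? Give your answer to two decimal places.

Order: B (276/17=16.24) > D (90/21=4.29) > A (38/24=1.58) > C (39/29=1.34)
Fill: take B (17 @ 276) → take D (21 @ 90) → take A (24 @ 38) → take 1/29 of C → 1.34; 63/63 used.
Total value = 405.34

405.34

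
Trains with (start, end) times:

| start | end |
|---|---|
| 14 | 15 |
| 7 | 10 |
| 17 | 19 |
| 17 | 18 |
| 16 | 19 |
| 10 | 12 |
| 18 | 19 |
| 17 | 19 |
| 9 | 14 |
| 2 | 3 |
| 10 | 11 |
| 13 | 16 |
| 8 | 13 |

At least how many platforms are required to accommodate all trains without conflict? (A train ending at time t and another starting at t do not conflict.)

starts: [2, 7, 8, 9, 10, 10, 13, 14, 16, 17, 17, 17, 18]
ends:   [3, 10, 11, 12, 13, 14, 15, 16, 18, 19, 19, 19, 19]
s2→1 e3→0 s7→1 s8→2 s9→3 e10→2 s10→3 s10→4  — peak 4.

4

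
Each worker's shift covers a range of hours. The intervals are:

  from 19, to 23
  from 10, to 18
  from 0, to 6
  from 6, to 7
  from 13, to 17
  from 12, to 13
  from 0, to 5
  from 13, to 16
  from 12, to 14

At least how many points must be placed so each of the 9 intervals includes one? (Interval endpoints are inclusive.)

Process intervals by earliest right end; each time one isn't hit yet, stab at its right endpoint.
Sorted: [0,5] [0,6] [6,7] [12,13] [12,14] [13,16] [13,17] [10,18] [19,23]
{[0,5],[0,6]} hit by 5; {[6,7]} hit by 7; {[12,13],[12,14],[13,16],[13,17],[10,18]} hit by 13; {[19,23]} hit by 23.
Points: 5, 7, 13, 23 (4 total).

4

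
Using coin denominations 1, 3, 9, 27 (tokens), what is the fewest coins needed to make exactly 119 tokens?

7

Greedy: take as many of the largest coin as possible, then repeat with the remainder.
119 = 4×27 + 1×9 + 2×1
Total coins = 4 + 1 + 2 = 7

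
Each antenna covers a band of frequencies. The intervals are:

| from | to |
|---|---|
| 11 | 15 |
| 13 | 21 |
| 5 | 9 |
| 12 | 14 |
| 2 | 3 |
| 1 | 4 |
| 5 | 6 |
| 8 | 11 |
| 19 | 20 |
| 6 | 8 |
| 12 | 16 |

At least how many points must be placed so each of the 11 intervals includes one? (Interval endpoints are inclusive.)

5

Process intervals by earliest right end; each time one isn't hit yet, stab at its right endpoint.
By right end: [2,3]  [1,4]  [5,6]  [6,8]  [5,9]  [8,11]  [12,14]  [11,15]  [12,16]  [19,20]  [13,21]
[2,3] uncovered → point at 3; [5,6] uncovered → point at 6; [8,11] uncovered → point at 11; [12,14] uncovered → point at 14; [19,20] uncovered → point at 20.
Points: 3, 6, 11, 14, 20 (5 total).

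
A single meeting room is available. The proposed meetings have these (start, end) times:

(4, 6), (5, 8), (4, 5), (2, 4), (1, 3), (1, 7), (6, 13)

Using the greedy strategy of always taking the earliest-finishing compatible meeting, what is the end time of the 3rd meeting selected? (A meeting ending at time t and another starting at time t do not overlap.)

8

Greedy by earliest finish: after sorting by end time, pick each interval compatible with the last pick.
By end time: (1,3), (2,4), (4,5), (4,6), (1,7), (5,8), (6,13).
Pick (1,3); next start ≥ 3 → (4,5); next start ≥ 5 → (5,8).
Selected: (1,3) (4,5) (5,8)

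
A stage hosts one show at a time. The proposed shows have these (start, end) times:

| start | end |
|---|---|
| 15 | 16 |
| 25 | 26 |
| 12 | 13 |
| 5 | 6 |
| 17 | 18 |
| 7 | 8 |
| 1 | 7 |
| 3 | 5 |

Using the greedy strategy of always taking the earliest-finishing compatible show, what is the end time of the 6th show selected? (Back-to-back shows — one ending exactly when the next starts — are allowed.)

18

Greedy by earliest finish: after sorting by end time, pick each interval compatible with the last pick.
By end time: (3,5), (5,6), (1,7), (7,8), (12,13), (15,16), (17,18), (25,26).
Pick (3,5); next start ≥ 5 → (5,6); next start ≥ 6 → (7,8); next start ≥ 8 → (12,13); next start ≥ 13 → (15,16); next start ≥ 16 → (17,18); next start ≥ 18 → (25,26).
Selected: (3,5) (5,6) (7,8) (12,13) (15,16) (17,18) (25,26)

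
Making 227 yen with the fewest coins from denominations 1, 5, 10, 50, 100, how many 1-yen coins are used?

2

Use the largest denomination that fits, subtract, and repeat.
227 − 2×100→27 − 2×10→7 − 1×5→2 − 2×1→0
Count of 1: 2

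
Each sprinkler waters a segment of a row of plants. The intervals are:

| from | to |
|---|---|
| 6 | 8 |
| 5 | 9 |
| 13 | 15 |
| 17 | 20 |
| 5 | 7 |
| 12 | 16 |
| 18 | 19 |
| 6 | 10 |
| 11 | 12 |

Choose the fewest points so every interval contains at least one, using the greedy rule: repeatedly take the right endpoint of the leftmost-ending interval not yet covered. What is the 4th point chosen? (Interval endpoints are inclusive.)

19

By right end: [5,7]  [6,8]  [5,9]  [6,10]  [11,12]  [13,15]  [12,16]  [18,19]  [17,20]
[5,7] uncovered → point at 7; [11,12] uncovered → point at 12; [13,15] uncovered → point at 15; [18,19] uncovered → point at 19.
Points: 7, 12, 15, 19 (4 total).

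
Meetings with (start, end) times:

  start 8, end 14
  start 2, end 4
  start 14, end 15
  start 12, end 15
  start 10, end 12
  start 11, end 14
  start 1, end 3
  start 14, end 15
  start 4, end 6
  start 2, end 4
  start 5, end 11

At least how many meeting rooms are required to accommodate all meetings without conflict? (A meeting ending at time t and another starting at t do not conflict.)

The answer is the maximum number of intervals overlapping at any instant.
Events (time:±→running): 1:+→1 2:+→2 2:+→3 … peak 3.

3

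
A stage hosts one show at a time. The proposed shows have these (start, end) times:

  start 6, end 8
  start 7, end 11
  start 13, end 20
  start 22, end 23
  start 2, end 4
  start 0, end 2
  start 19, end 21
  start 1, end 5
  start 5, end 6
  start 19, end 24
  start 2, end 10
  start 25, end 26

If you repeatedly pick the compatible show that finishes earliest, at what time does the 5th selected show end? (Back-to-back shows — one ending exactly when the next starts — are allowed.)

Sorted by end: (0,2)  (2,4)  (1,5)  (5,6)  (6,8)  (2,10)  (7,11)  (13,20)  (19,21)  (22,23)  (19,24)  (25,26)
take (0,2); take (2,4); take (5,6); take (6,8); skip (2,10); take (13,20); take (22,23); take (25,26).
Selected: (0,2) (2,4) (5,6) (6,8) (13,20) (22,23) (25,26)

20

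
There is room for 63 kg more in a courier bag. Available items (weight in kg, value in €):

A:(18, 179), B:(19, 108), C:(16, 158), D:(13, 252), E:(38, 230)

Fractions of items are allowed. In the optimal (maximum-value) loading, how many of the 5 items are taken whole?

Ratios (sorted): D 19.38, A 9.94, C 9.88, E 6.05, B 5.68
take D (13 @ 252); take A (18 @ 179); take C (16 @ 158); take 16/38 of E → 96.84. Capacity used 63/63.
3 item(s) taken whole; one partial (take 16/38 of E).

3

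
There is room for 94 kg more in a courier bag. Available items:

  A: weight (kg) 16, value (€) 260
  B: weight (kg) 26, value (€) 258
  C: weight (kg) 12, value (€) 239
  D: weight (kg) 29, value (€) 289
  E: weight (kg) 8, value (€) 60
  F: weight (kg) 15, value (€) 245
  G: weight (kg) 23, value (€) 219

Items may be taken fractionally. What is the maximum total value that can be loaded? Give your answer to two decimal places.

Sort by value per unit weight and fill in that order.
Order: C (239/12=19.92) > F (245/15=16.33) > A (260/16=16.25) > D (289/29=9.97) > B (258/26=9.92) > G (219/23=9.52) > E (60/8=7.50)
Fill: take C (12 @ 239) → take F (15 @ 245) → take A (16 @ 260) → take D (29 @ 289) → take 22/26 of B → 218.31; 94/94 used.
Total value = 1251.31

1251.31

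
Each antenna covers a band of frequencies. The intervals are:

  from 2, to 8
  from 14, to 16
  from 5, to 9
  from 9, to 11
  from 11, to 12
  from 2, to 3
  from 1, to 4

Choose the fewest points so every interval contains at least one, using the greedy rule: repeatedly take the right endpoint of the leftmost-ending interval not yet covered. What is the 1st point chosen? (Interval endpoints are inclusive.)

Sorted: [2,3] [1,4] [2,8] [5,9] [9,11] [11,12] [14,16]
{[2,3],[1,4],[2,8]} hit by 3; {[5,9],[9,11]} hit by 9; {[11,12]} hit by 12; {[14,16]} hit by 16.
Points: 3, 9, 12, 16 (4 total).

3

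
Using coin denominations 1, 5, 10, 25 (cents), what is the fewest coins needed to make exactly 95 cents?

5

Use the largest denomination that fits, subtract, and repeat.
95 = 3×25 + 2×10
Total coins = 3 + 2 = 5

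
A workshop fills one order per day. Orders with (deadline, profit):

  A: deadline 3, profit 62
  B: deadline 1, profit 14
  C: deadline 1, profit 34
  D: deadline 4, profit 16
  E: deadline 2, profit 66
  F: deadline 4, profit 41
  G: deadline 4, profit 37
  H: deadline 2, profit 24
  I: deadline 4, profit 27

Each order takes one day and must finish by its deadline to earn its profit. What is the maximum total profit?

Sort by profit descending; place each in the latest free slot ≤ its deadline.
By profit: E(d2,66), A(d3,62), F(d4,41), G(d4,37), C(d1,34), I(d4,27), H(d2,24), D(d4,16), B(d1,14)
E→slot 2; A→slot 3; F→slot 4; G→slot 1; C skipped; I skipped; H skipped; D skipped; B skipped.
Profit = 37 + 66 + 62 + 41 = 206

206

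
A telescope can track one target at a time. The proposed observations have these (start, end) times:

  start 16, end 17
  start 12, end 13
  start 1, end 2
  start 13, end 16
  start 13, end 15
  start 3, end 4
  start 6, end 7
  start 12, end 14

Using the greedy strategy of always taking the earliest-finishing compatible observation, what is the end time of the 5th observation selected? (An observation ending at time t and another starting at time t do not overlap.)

15

Sort by end time and greedily take each interval whose start is ≥ the last chosen end.
Sorted by end: (1,2)  (3,4)  (6,7)  (12,13)  (12,14)  (13,15)  (13,16)  (16,17)
take (1,2); take (3,4); take (6,7); take (12,13); take (13,15); take (16,17).
Selected: (1,2) (3,4) (6,7) (12,13) (13,15) (16,17)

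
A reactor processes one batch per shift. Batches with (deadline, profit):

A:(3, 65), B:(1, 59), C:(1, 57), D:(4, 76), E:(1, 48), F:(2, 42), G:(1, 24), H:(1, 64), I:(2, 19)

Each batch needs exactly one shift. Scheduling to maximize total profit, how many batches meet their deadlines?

4

By profit: D(d4,76), A(d3,65), H(d1,64), B(d1,59), C(d1,57), E(d1,48), F(d2,42), G(d1,24), I(d2,19)
D→slot 4; A→slot 3; H→slot 1; B skipped; C skipped; E skipped; F→slot 2; G skipped; I skipped.
4 of 9 scheduled.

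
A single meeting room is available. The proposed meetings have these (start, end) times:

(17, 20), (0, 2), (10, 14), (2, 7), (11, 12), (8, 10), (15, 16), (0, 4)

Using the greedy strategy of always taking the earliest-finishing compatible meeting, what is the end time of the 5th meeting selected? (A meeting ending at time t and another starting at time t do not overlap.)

Sorted by end: (0,2)  (0,4)  (2,7)  (8,10)  (11,12)  (10,14)  (15,16)  (17,20)
take (0,2); skip (0,4); take (2,7); take (8,10); take (11,12); take (15,16); take (17,20).
Selected: (0,2) (2,7) (8,10) (11,12) (15,16) (17,20)

16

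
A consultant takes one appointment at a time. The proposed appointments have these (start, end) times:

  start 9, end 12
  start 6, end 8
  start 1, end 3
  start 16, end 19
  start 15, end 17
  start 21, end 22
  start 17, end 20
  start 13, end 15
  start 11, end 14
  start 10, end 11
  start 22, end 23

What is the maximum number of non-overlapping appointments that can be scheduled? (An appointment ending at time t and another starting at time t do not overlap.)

By end time: (1,3), (6,8), (10,11), (9,12), (11,14), (13,15), (15,17), (16,19), (17,20), (21,22), (22,23).
Pick (1,3); next start ≥ 3 → (6,8); next start ≥ 8 → (10,11); next start ≥ 11 → (11,14); next start ≥ 14 → (15,17); next start ≥ 17 → (17,20); next start ≥ 20 → (21,22); next start ≥ 22 → (22,23).
Selected 8 appointments.

8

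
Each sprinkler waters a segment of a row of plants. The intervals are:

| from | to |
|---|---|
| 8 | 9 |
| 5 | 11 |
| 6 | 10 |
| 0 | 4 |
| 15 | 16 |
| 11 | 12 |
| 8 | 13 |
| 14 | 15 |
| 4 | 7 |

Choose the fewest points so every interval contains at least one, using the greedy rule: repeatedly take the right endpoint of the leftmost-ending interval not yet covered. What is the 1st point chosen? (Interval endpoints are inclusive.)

4

Sort by right endpoint; whenever an interval is uncovered, place a point at its right end.
By right end: [0,4]  [4,7]  [8,9]  [6,10]  [5,11]  [11,12]  [8,13]  [14,15]  [15,16]
[0,4] uncovered → point at 4; [8,9] uncovered → point at 9; [11,12] uncovered → point at 12; [14,15] uncovered → point at 15.
Points: 4, 9, 12, 15 (4 total).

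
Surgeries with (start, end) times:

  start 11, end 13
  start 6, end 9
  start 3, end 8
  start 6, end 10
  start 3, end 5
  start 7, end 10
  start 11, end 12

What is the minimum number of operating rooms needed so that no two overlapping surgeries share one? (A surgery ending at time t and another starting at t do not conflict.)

4

starts: [3, 3, 6, 6, 7, 11, 11]
ends:   [5, 8, 9, 10, 10, 12, 13]
s3→1 s3→2 e5→1 s6→2 s6→3 s7→4  — peak 4.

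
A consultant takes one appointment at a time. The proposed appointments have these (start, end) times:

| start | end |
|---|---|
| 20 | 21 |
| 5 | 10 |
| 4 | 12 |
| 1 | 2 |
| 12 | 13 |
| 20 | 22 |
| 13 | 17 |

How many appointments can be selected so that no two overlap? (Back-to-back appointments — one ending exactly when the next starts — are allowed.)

5

By end time: (1,2), (5,10), (4,12), (12,13), (13,17), (20,21), (20,22).
Pick (1,2); next start ≥ 2 → (5,10); next start ≥ 10 → (12,13); next start ≥ 13 → (13,17); next start ≥ 17 → (20,21).
Selected 5 appointments.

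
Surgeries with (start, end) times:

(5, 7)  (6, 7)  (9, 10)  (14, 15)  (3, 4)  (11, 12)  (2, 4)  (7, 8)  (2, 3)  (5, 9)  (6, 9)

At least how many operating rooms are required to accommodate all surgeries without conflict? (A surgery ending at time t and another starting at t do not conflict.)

The answer is the maximum number of intervals overlapping at any instant.
starts: [2, 2, 3, 5, 5, 6, 6, 7, 9, 11, 14]
ends:   [3, 4, 4, 7, 7, 8, 9, 9, 10, 12, 15]
s2→1 s2→2 e3→1 s3→2 e4→1 e4→0 s5→1 s5→2 s6→3 s6→4  — peak 4.

4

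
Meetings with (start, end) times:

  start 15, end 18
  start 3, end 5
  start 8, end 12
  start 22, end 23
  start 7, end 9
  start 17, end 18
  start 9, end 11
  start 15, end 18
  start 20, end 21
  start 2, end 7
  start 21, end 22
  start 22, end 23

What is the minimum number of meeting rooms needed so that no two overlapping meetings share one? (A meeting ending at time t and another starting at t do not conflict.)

3

Count concurrent intervals with a sweep; the peak is the room count.
Events (time:±→running): 2:+→1 3:+→2 5:-→1 7:-→0 7:+→1 8:+→2 9:-→1 9:+→2 11:-→1 12:-→0 15:+→1 15:+→2 17:+→3 … peak 3.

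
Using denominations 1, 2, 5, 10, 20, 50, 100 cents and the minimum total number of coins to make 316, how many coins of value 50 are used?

Greedy: take as many of the largest coin as possible, then repeat with the remainder.
316 − 3×100→16 − 1×10→6 − 1×5→1 − 1×1→0
Count of 50: 0

0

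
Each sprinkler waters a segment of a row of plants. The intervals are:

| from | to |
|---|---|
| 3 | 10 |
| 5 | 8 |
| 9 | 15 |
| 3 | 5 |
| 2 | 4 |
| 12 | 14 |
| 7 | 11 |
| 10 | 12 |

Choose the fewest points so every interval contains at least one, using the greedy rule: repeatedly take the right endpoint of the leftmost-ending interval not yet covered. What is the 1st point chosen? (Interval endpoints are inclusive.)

4

By right end: [2,4]  [3,5]  [5,8]  [3,10]  [7,11]  [10,12]  [12,14]  [9,15]
[2,4] uncovered → point at 4; [5,8] uncovered → point at 8; [10,12] uncovered → point at 12.
Points: 4, 8, 12 (3 total).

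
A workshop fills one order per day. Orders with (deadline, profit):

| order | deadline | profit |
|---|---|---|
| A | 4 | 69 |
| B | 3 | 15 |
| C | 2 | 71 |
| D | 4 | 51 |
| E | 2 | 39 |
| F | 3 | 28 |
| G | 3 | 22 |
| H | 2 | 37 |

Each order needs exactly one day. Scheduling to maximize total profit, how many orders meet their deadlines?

By profit: C(d2,71), A(d4,69), D(d4,51), E(d2,39), H(d2,37), F(d3,28), G(d3,22), B(d3,15)
C→slot 2; A→slot 4; D→slot 3; E→slot 1; H skipped; F skipped; G skipped; B skipped.
4 of 8 scheduled.

4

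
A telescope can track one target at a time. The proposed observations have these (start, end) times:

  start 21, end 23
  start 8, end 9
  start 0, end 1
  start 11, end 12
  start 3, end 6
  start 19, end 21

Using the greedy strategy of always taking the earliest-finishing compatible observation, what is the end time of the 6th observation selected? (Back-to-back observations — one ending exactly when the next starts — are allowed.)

23

Order by finish time; keep every interval that doesn't clash with the previous kept one.
By end time: (0,1), (3,6), (8,9), (11,12), (19,21), (21,23).
Pick (0,1); next start ≥ 1 → (3,6); next start ≥ 6 → (8,9); next start ≥ 9 → (11,12); next start ≥ 12 → (19,21); next start ≥ 21 → (21,23).
Selected: (0,1) (3,6) (8,9) (11,12) (19,21) (21,23)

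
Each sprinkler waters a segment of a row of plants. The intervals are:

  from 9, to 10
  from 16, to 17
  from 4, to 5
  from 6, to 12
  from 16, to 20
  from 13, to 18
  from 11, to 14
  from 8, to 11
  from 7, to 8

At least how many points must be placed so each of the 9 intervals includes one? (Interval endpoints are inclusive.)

5

Sorted: [4,5] [7,8] [9,10] [8,11] [6,12] [11,14] [16,17] [13,18] [16,20]
{[4,5]} hit by 5; {[7,8]} hit by 8; {[9,10],[8,11],[6,12]} hit by 10; {[11,14]} hit by 14; {[16,17],[13,18],[16,20]} hit by 17.
Points: 5, 8, 10, 14, 17 (5 total).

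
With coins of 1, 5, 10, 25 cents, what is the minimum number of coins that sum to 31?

Greedy: take as many of the largest coin as possible, then repeat with the remainder.
31 − 1×25→6 − 1×5→1 − 1×1→0
Total coins = 1 + 1 + 1 = 3

3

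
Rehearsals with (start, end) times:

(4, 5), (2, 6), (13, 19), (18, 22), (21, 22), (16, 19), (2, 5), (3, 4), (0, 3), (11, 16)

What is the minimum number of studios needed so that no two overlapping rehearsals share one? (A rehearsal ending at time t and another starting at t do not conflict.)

3

Count concurrent intervals with a sweep; the peak is the room count.
starts: [0, 2, 2, 3, 4, 11, 13, 16, 18, 21]
ends:   [3, 4, 5, 5, 6, 16, 19, 19, 22, 22]
s0→1 s2→2 s2→3  — peak 3.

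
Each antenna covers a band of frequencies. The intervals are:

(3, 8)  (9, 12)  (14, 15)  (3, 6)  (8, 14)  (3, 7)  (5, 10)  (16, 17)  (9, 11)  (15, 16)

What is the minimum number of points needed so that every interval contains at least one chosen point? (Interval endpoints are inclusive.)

Process intervals by earliest right end; each time one isn't hit yet, stab at its right endpoint.
Sorted: [3,6] [3,7] [3,8] [5,10] [9,11] [9,12] [8,14] [14,15] [15,16] [16,17]
{[3,6],[3,7],[3,8],[5,10]} hit by 6; {[9,11],[9,12],[8,14]} hit by 11; {[14,15],[15,16]} hit by 15; {[16,17]} hit by 17.
Points: 6, 11, 15, 17 (4 total).

4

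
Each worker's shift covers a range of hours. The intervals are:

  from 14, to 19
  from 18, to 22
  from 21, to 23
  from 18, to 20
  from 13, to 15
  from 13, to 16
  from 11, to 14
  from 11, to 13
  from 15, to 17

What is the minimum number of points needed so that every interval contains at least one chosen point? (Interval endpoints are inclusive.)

Process intervals by earliest right end; each time one isn't hit yet, stab at its right endpoint.
Sorted: [11,13] [11,14] [13,15] [13,16] [15,17] [14,19] [18,20] [18,22] [21,23]
{[11,13],[11,14],[13,15],[13,16]} hit by 13; {[15,17],[14,19]} hit by 17; {[18,20],[18,22]} hit by 20; {[21,23]} hit by 23.
Points: 13, 17, 20, 23 (4 total).

4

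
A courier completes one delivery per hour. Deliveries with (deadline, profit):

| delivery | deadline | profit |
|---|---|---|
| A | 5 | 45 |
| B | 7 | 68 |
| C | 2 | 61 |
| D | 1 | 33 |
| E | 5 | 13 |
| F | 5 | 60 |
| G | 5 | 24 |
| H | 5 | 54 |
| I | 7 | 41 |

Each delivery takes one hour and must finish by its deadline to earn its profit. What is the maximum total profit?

Take jobs in profit order; each goes to the latest open slot no later than its deadline.
Profit order: B=68 C=61 F=60 H=54 A=45 I=41 D=33 G=24 E=13
Assign: B→slot 7, C→slot 2, F→slot 5, H→slot 4, A→slot 3, I→slot 6, D→slot 1, G skipped, E skipped.
Slots: [1:D] [2:C] [3:A] [4:H] [5:F] [6:I] [7:B]
Profit = 33 + 61 + 45 + 54 + 60 + 41 + 68 = 362

362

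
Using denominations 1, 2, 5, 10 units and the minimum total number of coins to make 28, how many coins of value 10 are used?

2

28 = 2×10 + 1×5 + 1×2 + 1×1
Count of 10: 2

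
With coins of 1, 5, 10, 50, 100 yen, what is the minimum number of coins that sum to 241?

241 = 2×100 + 4×10 + 1×1
Total coins = 2 + 4 + 1 = 7

7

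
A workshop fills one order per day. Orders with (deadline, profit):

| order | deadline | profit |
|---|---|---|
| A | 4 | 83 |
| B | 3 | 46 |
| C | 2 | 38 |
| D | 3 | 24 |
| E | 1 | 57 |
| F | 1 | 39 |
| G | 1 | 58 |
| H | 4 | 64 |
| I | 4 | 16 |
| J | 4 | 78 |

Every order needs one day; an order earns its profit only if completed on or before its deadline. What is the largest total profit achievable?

By profit: A(d4,83), J(d4,78), H(d4,64), G(d1,58), E(d1,57), B(d3,46), F(d1,39), C(d2,38), D(d3,24), I(d4,16)
A→slot 4; J→slot 3; H→slot 2; G→slot 1; E skipped; B skipped; F skipped; C skipped; D skipped; I skipped.
Profit = 58 + 64 + 78 + 83 = 283

283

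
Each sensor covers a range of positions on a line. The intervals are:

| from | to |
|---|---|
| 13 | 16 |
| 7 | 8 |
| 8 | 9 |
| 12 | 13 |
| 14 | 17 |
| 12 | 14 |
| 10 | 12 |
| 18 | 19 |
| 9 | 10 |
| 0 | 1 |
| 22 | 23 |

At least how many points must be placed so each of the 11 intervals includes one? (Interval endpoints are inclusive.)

Sort by right endpoint; whenever an interval is uncovered, place a point at its right end.
Sorted: [0,1] [7,8] [8,9] [9,10] [10,12] [12,13] [12,14] [13,16] [14,17] [18,19] [22,23]
{[0,1]} hit by 1; {[7,8],[8,9]} hit by 8; {[9,10],[10,12]} hit by 10; {[12,13],[12,14],[13,16]} hit by 13; {[14,17]} hit by 17; {[18,19]} hit by 19; {[22,23]} hit by 23.
Points: 1, 8, 10, 13, 17, 19, 23 (7 total).

7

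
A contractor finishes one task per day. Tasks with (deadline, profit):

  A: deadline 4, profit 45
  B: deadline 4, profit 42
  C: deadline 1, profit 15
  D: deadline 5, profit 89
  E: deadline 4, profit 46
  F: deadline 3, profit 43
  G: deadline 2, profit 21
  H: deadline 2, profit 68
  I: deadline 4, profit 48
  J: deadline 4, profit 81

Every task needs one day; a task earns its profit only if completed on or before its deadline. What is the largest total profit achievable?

Take jobs in profit order; each goes to the latest open slot no later than its deadline.
Profit order: D=89 J=81 H=68 I=48 E=46 A=45 F=43 B=42 G=21 C=15
Assign: D→slot 5, J→slot 4, H→slot 2, I→slot 3, E→slot 1, A skipped, F skipped, B skipped, G skipped, C skipped.
Slots: [1:E] [2:H] [3:I] [4:J] [5:D]
Profit = 46 + 68 + 48 + 81 + 89 = 332

332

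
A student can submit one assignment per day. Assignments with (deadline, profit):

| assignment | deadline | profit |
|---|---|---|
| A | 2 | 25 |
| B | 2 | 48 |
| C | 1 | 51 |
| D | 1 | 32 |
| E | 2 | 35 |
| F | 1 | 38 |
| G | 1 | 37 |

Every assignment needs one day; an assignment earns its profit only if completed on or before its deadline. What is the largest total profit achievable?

99

Take jobs in profit order; each goes to the latest open slot no later than its deadline.
By profit: C(d1,51), B(d2,48), F(d1,38), G(d1,37), E(d2,35), D(d1,32), A(d2,25)
C→slot 1; B→slot 2; F skipped; G skipped; E skipped; D skipped; A skipped.
Profit = 51 + 48 = 99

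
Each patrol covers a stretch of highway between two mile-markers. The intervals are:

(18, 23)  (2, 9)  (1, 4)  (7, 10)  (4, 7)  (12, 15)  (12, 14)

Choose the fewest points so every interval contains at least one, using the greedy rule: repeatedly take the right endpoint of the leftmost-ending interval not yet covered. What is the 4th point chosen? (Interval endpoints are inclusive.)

Process intervals by earliest right end; each time one isn't hit yet, stab at its right endpoint.
By right end: [1,4]  [4,7]  [2,9]  [7,10]  [12,14]  [12,15]  [18,23]
[1,4] uncovered → point at 4; [7,10] uncovered → point at 10; [12,14] uncovered → point at 14; [18,23] uncovered → point at 23.
Points: 4, 10, 14, 23 (4 total).

23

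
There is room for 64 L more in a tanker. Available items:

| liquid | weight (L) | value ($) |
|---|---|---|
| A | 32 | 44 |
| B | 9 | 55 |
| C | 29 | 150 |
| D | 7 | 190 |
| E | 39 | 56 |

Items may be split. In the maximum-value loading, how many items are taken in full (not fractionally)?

3

Order: D (190/7=27.14) > B (55/9=6.11) > C (150/29=5.17) > E (56/39=1.44) > A (44/32=1.38)
Fill: take D (7 @ 190) → take B (9 @ 55) → take C (29 @ 150) → take 19/39 of E → 27.28; 64/64 used.
3 item(s) taken whole; one partial (take 19/39 of E).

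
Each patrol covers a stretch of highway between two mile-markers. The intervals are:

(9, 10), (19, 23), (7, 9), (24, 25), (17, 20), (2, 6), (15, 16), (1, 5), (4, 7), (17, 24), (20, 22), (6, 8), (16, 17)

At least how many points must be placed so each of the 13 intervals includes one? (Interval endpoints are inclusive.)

Sort by right endpoint; whenever an interval is uncovered, place a point at its right end.
Sorted: [1,5] [2,6] [4,7] [6,8] [7,9] [9,10] [15,16] [16,17] [17,20] [20,22] [19,23] [17,24] [24,25]
{[1,5],[2,6],[4,7]} hit by 5; {[6,8],[7,9]} hit by 8; {[9,10]} hit by 10; {[15,16],[16,17]} hit by 16; {[17,20],[20,22],[19,23],[17,24]} hit by 20; {[24,25]} hit by 25.
Points: 5, 8, 10, 16, 20, 25 (6 total).

6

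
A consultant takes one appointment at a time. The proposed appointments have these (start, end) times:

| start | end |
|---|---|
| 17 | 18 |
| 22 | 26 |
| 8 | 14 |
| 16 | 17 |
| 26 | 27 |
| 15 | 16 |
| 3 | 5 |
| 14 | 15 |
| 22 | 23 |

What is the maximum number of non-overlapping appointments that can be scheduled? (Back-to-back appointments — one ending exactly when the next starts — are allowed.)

Greedy by earliest finish: after sorting by end time, pick each interval compatible with the last pick.
Sorted by end: (3,5)  (8,14)  (14,15)  (15,16)  (16,17)  (17,18)  (22,23)  (22,26)  (26,27)
take (3,5); take (8,14); take (14,15); take (15,16); take (16,17); take (17,18); take (22,23); take (26,27).
Selected 8 appointments.

8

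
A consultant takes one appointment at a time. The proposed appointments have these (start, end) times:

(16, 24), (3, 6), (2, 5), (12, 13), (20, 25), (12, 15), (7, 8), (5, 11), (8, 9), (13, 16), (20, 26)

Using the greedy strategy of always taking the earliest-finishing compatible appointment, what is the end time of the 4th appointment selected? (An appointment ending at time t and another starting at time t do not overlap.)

Sorted by end: (2,5)  (3,6)  (7,8)  (8,9)  (5,11)  (12,13)  (12,15)  (13,16)  (16,24)  (20,25)  (20,26)
take (2,5); take (7,8); take (8,9); skip (5,11); take (12,13); take (13,16); take (16,24).
Selected: (2,5) (7,8) (8,9) (12,13) (13,16) (16,24)

13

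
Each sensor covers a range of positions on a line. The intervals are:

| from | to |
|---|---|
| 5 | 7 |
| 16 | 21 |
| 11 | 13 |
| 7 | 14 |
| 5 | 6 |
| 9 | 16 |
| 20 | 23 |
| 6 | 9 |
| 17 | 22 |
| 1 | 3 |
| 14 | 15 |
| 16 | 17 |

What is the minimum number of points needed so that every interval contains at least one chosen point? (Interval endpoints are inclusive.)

By right end: [1,3]  [5,6]  [5,7]  [6,9]  [11,13]  [7,14]  [14,15]  [9,16]  [16,17]  [16,21]  [17,22]  [20,23]
[1,3] uncovered → point at 3; [5,6] uncovered → point at 6; [11,13] uncovered → point at 13; [14,15] uncovered → point at 15; [16,17] uncovered → point at 17; [20,23] uncovered → point at 23.
Points: 3, 6, 13, 15, 17, 23 (6 total).

6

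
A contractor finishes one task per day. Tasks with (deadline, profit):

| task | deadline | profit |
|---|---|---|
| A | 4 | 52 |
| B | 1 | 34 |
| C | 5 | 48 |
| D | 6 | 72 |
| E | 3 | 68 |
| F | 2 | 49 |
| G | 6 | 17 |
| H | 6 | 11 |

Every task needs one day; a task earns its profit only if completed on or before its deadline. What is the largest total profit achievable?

Take jobs in profit order; each goes to the latest open slot no later than its deadline.
Profit order: D=72 E=68 A=52 F=49 C=48 B=34 G=17 H=11
Assign: D→slot 6, E→slot 3, A→slot 4, F→slot 2, C→slot 5, B→slot 1, G skipped, H skipped.
Slots: [1:B] [2:F] [3:E] [4:A] [5:C] [6:D]
Profit = 34 + 49 + 68 + 52 + 48 + 72 = 323

323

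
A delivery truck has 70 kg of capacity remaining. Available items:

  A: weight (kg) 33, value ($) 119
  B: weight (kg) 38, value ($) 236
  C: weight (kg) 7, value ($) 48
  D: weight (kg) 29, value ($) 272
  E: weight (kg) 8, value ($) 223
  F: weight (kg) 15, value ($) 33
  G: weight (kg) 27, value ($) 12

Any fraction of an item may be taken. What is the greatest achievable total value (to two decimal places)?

Greedy by value/weight ratio, highest first.
Order: E (223/8=27.88) > D (272/29=9.38) > C (48/7=6.86) > B (236/38=6.21) > A (119/33=3.61) > F (33/15=2.20) > G (12/27=0.44)
Fill: take E (8 @ 223) → take D (29 @ 272) → take C (7 @ 48) → take 26/38 of B → 161.47; 70/70 used.
Total value = 704.47

704.47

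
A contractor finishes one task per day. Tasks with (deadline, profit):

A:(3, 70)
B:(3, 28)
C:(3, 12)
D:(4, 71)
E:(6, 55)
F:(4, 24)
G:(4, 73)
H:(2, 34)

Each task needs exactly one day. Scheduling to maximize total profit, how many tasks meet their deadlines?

5

Profit order: G=73 D=71 A=70 E=55 H=34 B=28 F=24 C=12
Assign: G→slot 4, D→slot 3, A→slot 2, E→slot 6, H→slot 1, B skipped, F skipped, C skipped.
Slots: [1:H] [2:A] [3:D] [4:G] [6:E]
5 of 8 scheduled.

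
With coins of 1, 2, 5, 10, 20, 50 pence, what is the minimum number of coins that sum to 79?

Use the largest denomination that fits, subtract, and repeat.
79 − 1×50→29 − 1×20→9 − 1×5→4 − 2×2→0
Total coins = 1 + 1 + 1 + 2 = 5

5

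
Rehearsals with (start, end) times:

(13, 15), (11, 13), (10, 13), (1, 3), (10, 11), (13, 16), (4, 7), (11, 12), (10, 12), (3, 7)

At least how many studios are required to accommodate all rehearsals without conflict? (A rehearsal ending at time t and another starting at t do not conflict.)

4

Count concurrent intervals with a sweep; the peak is the room count.
Events (time:±→running): 1:+→1 3:-→0 3:+→1 4:+→2 7:-→1 7:-→0 10:+→1 10:+→2 10:+→3 11:-→2 11:+→3 11:+→4 … peak 4.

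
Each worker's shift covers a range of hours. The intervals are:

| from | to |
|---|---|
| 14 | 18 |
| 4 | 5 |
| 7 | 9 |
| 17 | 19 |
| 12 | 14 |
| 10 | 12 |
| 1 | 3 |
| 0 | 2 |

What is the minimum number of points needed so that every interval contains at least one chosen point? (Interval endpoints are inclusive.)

By right end: [0,2]  [1,3]  [4,5]  [7,9]  [10,12]  [12,14]  [14,18]  [17,19]
[0,2] uncovered → point at 2; [4,5] uncovered → point at 5; [7,9] uncovered → point at 9; [10,12] uncovered → point at 12; [14,18] uncovered → point at 18.
Points: 2, 5, 9, 12, 18 (5 total).

5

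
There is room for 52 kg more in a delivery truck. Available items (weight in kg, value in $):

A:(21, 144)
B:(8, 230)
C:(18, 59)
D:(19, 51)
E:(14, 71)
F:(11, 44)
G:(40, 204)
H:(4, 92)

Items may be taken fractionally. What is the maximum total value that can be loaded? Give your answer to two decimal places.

Greedy by value/weight ratio, highest first.
Order: B (230/8=28.75) > H (92/4=23.00) > A (144/21=6.86) > G (204/40=5.10) > E (71/14=5.07) > F (44/11=4.00) > C (59/18=3.28) > D (51/19=2.68)
Fill: take B (8 @ 230) → take H (4 @ 92) → take A (21 @ 144) → take 19/40 of G → 96.90; 52/52 used.
Total value = 562.90

562.90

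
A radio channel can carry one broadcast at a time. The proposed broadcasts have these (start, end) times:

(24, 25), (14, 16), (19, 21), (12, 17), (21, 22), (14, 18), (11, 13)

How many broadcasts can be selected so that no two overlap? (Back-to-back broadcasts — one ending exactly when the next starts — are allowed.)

By end time: (11,13), (14,16), (12,17), (14,18), (19,21), (21,22), (24,25).
Pick (11,13); next start ≥ 13 → (14,16); next start ≥ 16 → (19,21); next start ≥ 21 → (21,22); next start ≥ 22 → (24,25).
Selected 5 broadcasts.

5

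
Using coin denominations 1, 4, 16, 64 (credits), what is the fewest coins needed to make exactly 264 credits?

6

Greedy: take as many of the largest coin as possible, then repeat with the remainder.
264 = 4×64 + 2×4
Total coins = 4 + 2 = 6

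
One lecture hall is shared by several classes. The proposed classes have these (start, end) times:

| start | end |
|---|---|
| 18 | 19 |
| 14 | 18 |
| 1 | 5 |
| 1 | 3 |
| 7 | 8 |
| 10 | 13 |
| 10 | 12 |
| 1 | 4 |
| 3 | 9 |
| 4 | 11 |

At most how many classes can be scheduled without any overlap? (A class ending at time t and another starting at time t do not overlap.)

5

Sorted by end: (1,3)  (1,4)  (1,5)  (7,8)  (3,9)  (4,11)  (10,12)  (10,13)  (14,18)  (18,19)
take (1,3); take (7,8); take (10,12); skip (10,13); take (14,18); take (18,19).
Selected 5 classes.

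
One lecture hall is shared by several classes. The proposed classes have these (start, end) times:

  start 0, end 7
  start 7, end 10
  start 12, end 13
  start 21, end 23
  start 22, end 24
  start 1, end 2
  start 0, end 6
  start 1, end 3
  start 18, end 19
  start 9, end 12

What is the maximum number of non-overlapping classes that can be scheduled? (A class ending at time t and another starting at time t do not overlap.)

5

Sorted by end: (1,2)  (1,3)  (0,6)  (0,7)  (7,10)  (9,12)  (12,13)  (18,19)  (21,23)  (22,24)
take (1,2); skip (0,7); take (7,10); skip (9,12); take (12,13); take (18,19); take (21,23).
Selected 5 classes.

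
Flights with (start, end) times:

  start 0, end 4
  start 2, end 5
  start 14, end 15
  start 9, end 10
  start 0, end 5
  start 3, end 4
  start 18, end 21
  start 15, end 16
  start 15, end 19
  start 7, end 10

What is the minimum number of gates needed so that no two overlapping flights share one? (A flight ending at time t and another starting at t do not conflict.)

4

Events (time:±→running): 0:+→1 0:+→2 2:+→3 3:+→4 … peak 4.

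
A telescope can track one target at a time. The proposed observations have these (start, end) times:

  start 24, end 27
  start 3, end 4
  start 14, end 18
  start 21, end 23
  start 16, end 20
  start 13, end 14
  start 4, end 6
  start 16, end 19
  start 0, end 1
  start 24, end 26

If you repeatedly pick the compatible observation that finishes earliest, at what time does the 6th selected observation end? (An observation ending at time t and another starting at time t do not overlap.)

23

Greedy by earliest finish: after sorting by end time, pick each interval compatible with the last pick.
Sorted by end: (0,1)  (3,4)  (4,6)  (13,14)  (14,18)  (16,19)  (16,20)  (21,23)  (24,26)  (24,27)
take (0,1); take (3,4); take (4,6); take (13,14); take (14,18); take (21,23); take (24,26).
Selected: (0,1) (3,4) (4,6) (13,14) (14,18) (21,23) (24,26)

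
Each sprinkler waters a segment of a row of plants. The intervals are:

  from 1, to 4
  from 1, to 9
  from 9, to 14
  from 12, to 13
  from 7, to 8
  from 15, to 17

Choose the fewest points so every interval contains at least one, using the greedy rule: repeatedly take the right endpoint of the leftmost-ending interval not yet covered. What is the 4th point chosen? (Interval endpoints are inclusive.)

Sort by right endpoint; whenever an interval is uncovered, place a point at its right end.
By right end: [1,4]  [7,8]  [1,9]  [12,13]  [9,14]  [15,17]
[1,4] uncovered → point at 4; [7,8] uncovered → point at 8; [12,13] uncovered → point at 13; [15,17] uncovered → point at 17.
Points: 4, 8, 13, 17 (4 total).

17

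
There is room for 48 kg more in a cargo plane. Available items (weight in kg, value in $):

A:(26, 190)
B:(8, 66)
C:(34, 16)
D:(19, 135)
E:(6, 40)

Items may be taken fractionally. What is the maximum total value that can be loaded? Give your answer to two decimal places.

355.47

Order: B (66/8=8.25) > A (190/26=7.31) > D (135/19=7.11) > E (40/6=6.67) > C (16/34=0.47)
Fill: take B (8 @ 66) → take A (26 @ 190) → take 14/19 of D → 99.47; 48/48 used.
Total value = 355.47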